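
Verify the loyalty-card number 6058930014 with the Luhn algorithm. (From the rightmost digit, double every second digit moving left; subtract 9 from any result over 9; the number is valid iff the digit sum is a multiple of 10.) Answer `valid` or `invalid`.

valid

From the right, keep odd positions and double even positions (subtract 9 from any doubled value over 9):
  doubled (positions 2,4,...): 2 0 9 1 3 → sum 15
  kept (positions 1,3,...): 4 0 3 8 0 → sum 15
Total = 30.
30 mod 10 = 0, so the number is valid.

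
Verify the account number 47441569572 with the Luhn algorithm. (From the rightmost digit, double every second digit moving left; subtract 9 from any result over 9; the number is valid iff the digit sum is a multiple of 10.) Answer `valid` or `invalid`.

From the right, keep odd positions and double even positions (subtract 9 from any doubled value over 9):
  doubled (positions 2,4,...): 5 9 1 8 5 → sum 28
  kept (positions 1,3,...): 2 5 6 1 4 4 → sum 22
Total = 50.
50 mod 10 = 0, so the number is valid.

valid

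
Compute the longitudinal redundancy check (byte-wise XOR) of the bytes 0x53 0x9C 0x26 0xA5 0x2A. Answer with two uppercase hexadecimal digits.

XOR the bytes together:
  start with 0x53
  0x53 ⊕ 0x9C = 0xCF
  0xCF ⊕ 0x26 = 0xE9
  0xE9 ⊕ 0xA5 = 0x4C
  0x4C ⊕ 0x2A = 0x66

66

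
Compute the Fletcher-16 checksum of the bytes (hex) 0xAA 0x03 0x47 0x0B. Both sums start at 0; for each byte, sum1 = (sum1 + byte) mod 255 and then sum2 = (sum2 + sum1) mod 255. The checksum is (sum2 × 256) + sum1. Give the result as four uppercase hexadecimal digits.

4D00

Running sums (mod 255):
  after byte 0 (0xAA): sum1=170, sum2=170
  after byte 1 (0x03): sum1=173, sum2=88
  after byte 2 (0x47): sum1=244, sum2=77
  after byte 3 (0x0B): sum1=0, sum2=77
Checksum = sum2·256 + sum1 = 77·256 + 0 = 19712 = 0x4D00.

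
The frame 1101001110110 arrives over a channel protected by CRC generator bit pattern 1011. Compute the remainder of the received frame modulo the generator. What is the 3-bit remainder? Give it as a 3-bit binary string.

Modulo-2 division of 1101001110110 by 1011:
  pos 0: 1101 XOR 1011 = 0110
  pos 1: 1100 XOR 1011 = 0111
  pos 2: 1110 XOR 1011 = 0101
  pos 3: 1011 XOR 1011 = 0000
  pos 7: 1101 XOR 1011 = 0110
  pos 8: 1101 XOR 1011 = 0110
  pos 9: 1100 XOR 1011 = 0111
Remainder = 111 (nonzero — an error is detected).

111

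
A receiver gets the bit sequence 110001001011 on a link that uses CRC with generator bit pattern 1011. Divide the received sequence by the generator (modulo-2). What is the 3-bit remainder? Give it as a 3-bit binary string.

Modulo-2 division of 110001001011 by 1011:
  pos 0: 1100 XOR 1011 = 0111
  pos 1: 1110 XOR 1011 = 0101
  pos 2: 1011 XOR 1011 = 0000
  pos 8: 1011 XOR 1011 = 0000
Remainder = 000 (zero — the frame passes the CRC check).

000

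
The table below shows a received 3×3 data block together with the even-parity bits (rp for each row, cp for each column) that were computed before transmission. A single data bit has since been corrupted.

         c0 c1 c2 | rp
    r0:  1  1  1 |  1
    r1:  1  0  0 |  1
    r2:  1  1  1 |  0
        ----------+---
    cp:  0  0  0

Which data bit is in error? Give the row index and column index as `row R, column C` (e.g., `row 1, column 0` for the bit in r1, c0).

Recompute each row's even parity and compare to rp:
  r0: data parity 1, sent rp 1 → ok
  r1: data parity 1, sent rp 1 → ok
  r2: data parity 1, sent rp 0 → mismatch
Recompute each column's even parity and compare to cp:
  c0: data parity 1, sent cp 0 → mismatch
  c1: data parity 0, sent cp 0 → ok
  c2: data parity 0, sent cp 0 → ok
Exactly one row (r2) and one column (c0) fail → the flipped bit is at their intersection.

row 2, column 0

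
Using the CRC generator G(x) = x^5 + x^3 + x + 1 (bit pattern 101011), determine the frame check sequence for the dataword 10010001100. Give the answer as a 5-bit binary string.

10010

Append 5 zeros: 1001000110000000. Divide by 101011 (XOR where the leading bit is 1):
  pos 0: 100100 XOR 101011 = 001111
  pos 2: 111101 XOR 101011 = 010110
  pos 3: 101101 XOR 101011 = 000110
  pos 6: 110000 XOR 101011 = 011011
  pos 7: 110110 XOR 101011 = 011101
  pos 8: 111010 XOR 101011 = 010001
  pos 9: 100010 XOR 101011 = 001001
Remainder (last 5 bits) = 10010. This is the CRC / FCS.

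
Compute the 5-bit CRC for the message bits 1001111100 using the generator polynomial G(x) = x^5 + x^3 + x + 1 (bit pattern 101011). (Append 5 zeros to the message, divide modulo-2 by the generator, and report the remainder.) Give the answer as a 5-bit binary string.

Append 5 zeros: 100111110000000. Divide by 101011 (XOR where the leading bit is 1):
  pos 0: 100111 XOR 101011 = 001100
  pos 2: 110011 XOR 101011 = 011000
  pos 3: 110000 XOR 101011 = 011011
  pos 4: 110110 XOR 101011 = 011101
  pos 5: 111010 XOR 101011 = 010001
  pos 6: 100010 XOR 101011 = 001001
  pos 8: 100100 XOR 101011 = 001111
Remainder (last 5 bits) = 11110. This is the CRC / FCS.

11110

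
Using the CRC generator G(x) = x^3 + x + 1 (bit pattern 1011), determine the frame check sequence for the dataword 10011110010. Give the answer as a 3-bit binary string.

Append 3 zeros: 10011110010000. Divide by 1011 (XOR where the leading bit is 1):
  pos 0: 1001 XOR 1011 = 0010
  pos 2: 1011 XOR 1011 = 0000
  pos 6: 1001 XOR 1011 = 0010
  pos 8: 1000 XOR 1011 = 0011
  pos 10: 1100 XOR 1011 = 0111
Remainder (last 3 bits) = 111. This is the CRC / FCS.

111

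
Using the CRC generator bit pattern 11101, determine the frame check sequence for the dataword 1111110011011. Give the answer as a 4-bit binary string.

1010

Append 4 zeros: 11111100110110000. Divide by 11101 (XOR where the leading bit is 1):
  pos 0: 11111 XOR 11101 = 00010
  pos 3: 10100 XOR 11101 = 01001
  pos 4: 10011 XOR 11101 = 01110
  pos 5: 11101 XOR 11101 = 00000
  pos 11: 11000 XOR 11101 = 00101
Remainder (last 4 bits) = 1010. This is the CRC / FCS.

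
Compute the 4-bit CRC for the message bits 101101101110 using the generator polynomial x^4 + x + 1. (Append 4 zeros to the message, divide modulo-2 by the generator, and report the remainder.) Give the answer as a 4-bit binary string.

1111

Append 4 zeros: 1011011011100000. Divide by 10011 (XOR where the leading bit is 1):
  pos 0: 10110 XOR 10011 = 00101
  pos 2: 10111 XOR 10011 = 00100
  pos 4: 10001 XOR 10011 = 00010
  pos 7: 10110 XOR 10011 = 00101
  pos 9: 10100 XOR 10011 = 00111
  pos 11: 11100 XOR 10011 = 01111
Remainder (last 4 bits) = 1111. This is the CRC / FCS.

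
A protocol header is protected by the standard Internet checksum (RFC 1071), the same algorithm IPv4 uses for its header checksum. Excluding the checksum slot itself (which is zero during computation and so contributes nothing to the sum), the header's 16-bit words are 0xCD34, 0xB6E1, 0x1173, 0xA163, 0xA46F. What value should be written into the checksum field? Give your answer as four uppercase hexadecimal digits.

One's-complement addition (fold any carry out of bit 15 back into bit 0):
  0xCD34 + 0xB6E1 = 0x18415 → wrap carry → 0x8416
  0x8416 + 0x1173 = 0x09589
  0x9589 + 0xA163 = 0x136EC → wrap carry → 0x36ED
  0x36ED + 0xA46F = 0x0DB5C
One's-complement sum = 0xDB5C.
Checksum = ~0xDB5C & 0xFFFF = 0x24A3.

24A3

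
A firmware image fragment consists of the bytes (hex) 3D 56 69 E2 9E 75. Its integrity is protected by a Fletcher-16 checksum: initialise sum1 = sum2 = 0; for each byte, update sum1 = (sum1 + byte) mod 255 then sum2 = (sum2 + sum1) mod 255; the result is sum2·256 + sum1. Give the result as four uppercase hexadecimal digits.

Running sums (mod 255):
  after byte 0 (3D): sum1=61, sum2=61
  after byte 1 (56): sum1=147, sum2=208
  after byte 2 (69): sum1=252, sum2=205
  after byte 3 (E2): sum1=223, sum2=173
  after byte 4 (9E): sum1=126, sum2=44
  after byte 5 (75): sum1=243, sum2=32
Checksum = sum2·256 + sum1 = 32·256 + 243 = 8435 = 0x20F3.

20F3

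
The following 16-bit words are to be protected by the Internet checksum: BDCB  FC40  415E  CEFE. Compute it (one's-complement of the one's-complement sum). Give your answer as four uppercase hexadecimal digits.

One's-complement addition (fold any carry out of bit 15 back into bit 0):
  0xBDCB + 0xFC40 = 0x1BA0B → wrap carry → 0xBA0C
  0xBA0C + 0x415E = 0x0FB6A
  0xFB6A + 0xCEFE = 0x1CA68 → wrap carry → 0xCA69
One's-complement sum = 0xCA69.
Checksum = ~0xCA69 & 0xFFFF = 0x3596.

3596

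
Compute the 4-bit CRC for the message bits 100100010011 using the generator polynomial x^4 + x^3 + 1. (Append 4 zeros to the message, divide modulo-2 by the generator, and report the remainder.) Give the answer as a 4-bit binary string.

1110

Append 4 zeros: 1001000100110000. Divide by 11001 (XOR where the leading bit is 1):
  pos 0: 10010 XOR 11001 = 01011
  pos 1: 10110 XOR 11001 = 01111
  pos 2: 11110 XOR 11001 = 00111
  pos 4: 11110 XOR 11001 = 00111
  pos 6: 11101 XOR 11001 = 00100
  pos 8: 10010 XOR 11001 = 01011
  pos 9: 10110 XOR 11001 = 01111
  pos 10: 11110 XOR 11001 = 00111
Remainder (last 4 bits) = 1110. This is the CRC / FCS.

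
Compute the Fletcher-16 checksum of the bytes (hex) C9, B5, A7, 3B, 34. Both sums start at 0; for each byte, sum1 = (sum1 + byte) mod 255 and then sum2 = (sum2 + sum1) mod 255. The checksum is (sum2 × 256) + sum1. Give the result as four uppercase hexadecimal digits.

6996

Running sums (mod 255):
  after byte 0 (C9): sum1=201, sum2=201
  after byte 1 (B5): sum1=127, sum2=73
  after byte 2 (A7): sum1=39, sum2=112
  after byte 3 (3B): sum1=98, sum2=210
  after byte 4 (34): sum1=150, sum2=105
Checksum = sum2·256 + sum1 = 105·256 + 150 = 27030 = 0x6996.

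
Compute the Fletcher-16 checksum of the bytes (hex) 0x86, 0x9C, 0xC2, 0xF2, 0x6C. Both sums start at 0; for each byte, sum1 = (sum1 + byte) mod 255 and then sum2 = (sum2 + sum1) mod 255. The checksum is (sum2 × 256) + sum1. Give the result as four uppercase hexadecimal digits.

Running sums (mod 255):
  after byte 0 (0x86): sum1=134, sum2=134
  after byte 1 (0x9C): sum1=35, sum2=169
  after byte 2 (0xC2): sum1=229, sum2=143
  after byte 3 (0xF2): sum1=216, sum2=104
  after byte 4 (0x6C): sum1=69, sum2=173
Checksum = sum2·256 + sum1 = 173·256 + 69 = 44357 = 0xAD45.

AD45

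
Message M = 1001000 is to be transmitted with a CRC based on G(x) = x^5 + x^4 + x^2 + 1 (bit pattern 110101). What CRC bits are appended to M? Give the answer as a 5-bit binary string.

11000

Append 5 zeros: 100100000000. Divide by 110101 (XOR where the leading bit is 1):
  pos 0: 100100 XOR 110101 = 010001
  pos 1: 100010 XOR 110101 = 010111
  pos 2: 101110 XOR 110101 = 011011
  pos 3: 110110 XOR 110101 = 000011
Remainder (last 5 bits) = 11000. This is the CRC / FCS.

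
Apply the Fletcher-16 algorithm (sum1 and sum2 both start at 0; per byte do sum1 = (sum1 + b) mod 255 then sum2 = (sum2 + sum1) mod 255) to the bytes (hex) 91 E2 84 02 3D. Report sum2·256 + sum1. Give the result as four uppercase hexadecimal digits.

3238

Running sums (mod 255):
  after byte 0 (91): sum1=145, sum2=145
  after byte 1 (E2): sum1=116, sum2=6
  after byte 2 (84): sum1=248, sum2=254
  after byte 3 (02): sum1=250, sum2=249
  after byte 4 (3D): sum1=56, sum2=50
Checksum = sum2·256 + sum1 = 50·256 + 56 = 12856 = 0x3238.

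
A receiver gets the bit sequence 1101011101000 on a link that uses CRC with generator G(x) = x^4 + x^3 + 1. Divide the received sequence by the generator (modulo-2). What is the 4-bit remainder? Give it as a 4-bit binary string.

0000

Modulo-2 division of 1101011101000 by 11001:
  pos 0: 11010 XOR 11001 = 00011
  pos 3: 11111 XOR 11001 = 00110
  pos 5: 11001 XOR 11001 = 00000
Remainder = 0000 (zero — the frame passes the CRC check).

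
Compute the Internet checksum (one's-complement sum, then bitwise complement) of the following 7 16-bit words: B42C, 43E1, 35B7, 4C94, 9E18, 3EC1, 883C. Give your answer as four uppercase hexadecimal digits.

One's-complement addition (fold any carry out of bit 15 back into bit 0):
  0xB42C + 0x43E1 = 0x0F80D
  0xF80D + 0x35B7 = 0x12DC4 → wrap carry → 0x2DC5
  0x2DC5 + 0x4C94 = 0x07A59
  0x7A59 + 0x9E18 = 0x11871 → wrap carry → 0x1872
  0x1872 + 0x3EC1 = 0x05733
  0x5733 + 0x883C = 0x0DF6F
One's-complement sum = 0xDF6F.
Checksum = ~0xDF6F & 0xFFFF = 0x2090.

2090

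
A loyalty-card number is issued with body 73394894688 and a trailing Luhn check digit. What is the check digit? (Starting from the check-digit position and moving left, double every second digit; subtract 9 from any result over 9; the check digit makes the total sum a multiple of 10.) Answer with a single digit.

Partial digits right→left: 8 8 6 4 9 8 4 9 3 3 7
Double every second digit counting from the check-digit position (so the 1st, 3rd, 5th, ... of the partial from the right).
  doubled (with −9 where >9): 7 3 9 8 6 5 → sum 38
  kept as-is: 8 4 8 9 3 → sum 32
Total = 38 + 32 = 70.
Check digit = (10 − (70 mod 10)) mod 10 = 0.

0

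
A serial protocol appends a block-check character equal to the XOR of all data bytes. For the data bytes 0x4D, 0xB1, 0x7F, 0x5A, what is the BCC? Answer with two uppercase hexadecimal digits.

XOR the bytes together:
  start with 0x4D
  0x4D ⊕ 0xB1 = 0xFC
  0xFC ⊕ 0x7F = 0x83
  0x83 ⊕ 0x5A = 0xD9

D9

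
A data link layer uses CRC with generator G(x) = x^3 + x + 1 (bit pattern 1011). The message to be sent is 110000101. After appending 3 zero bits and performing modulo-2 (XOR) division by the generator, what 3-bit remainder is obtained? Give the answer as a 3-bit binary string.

001

Append 3 zeros: 110000101000. Divide by 1011 (XOR where the leading bit is 1):
  pos 0: 1100 XOR 1011 = 0111
  pos 1: 1110 XOR 1011 = 0101
  pos 2: 1010 XOR 1011 = 0001
  pos 5: 1101 XOR 1011 = 0110
  pos 6: 1100 XOR 1011 = 0111
  pos 7: 1110 XOR 1011 = 0101
  pos 8: 1010 XOR 1011 = 0001
Remainder (last 3 bits) = 001. This is the CRC / FCS.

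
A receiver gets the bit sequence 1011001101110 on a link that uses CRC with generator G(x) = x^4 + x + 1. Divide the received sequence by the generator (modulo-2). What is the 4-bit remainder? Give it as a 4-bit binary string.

Modulo-2 division of 1011001101110 by 10011:
  pos 0: 10110 XOR 10011 = 00101
  pos 2: 10101 XOR 10011 = 00110
  pos 4: 11010 XOR 10011 = 01001
  pos 5: 10011 XOR 10011 = 00000
Remainder = 0110 (nonzero — an error is detected).

0110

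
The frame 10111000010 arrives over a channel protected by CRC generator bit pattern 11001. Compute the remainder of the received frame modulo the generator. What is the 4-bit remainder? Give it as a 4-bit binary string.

1110

Modulo-2 division of 10111000010 by 11001:
  pos 0: 10111 XOR 11001 = 01110
  pos 1: 11100 XOR 11001 = 00101
  pos 3: 10100 XOR 11001 = 01101
  pos 4: 11010 XOR 11001 = 00011
Remainder = 1110 (nonzero — an error is detected).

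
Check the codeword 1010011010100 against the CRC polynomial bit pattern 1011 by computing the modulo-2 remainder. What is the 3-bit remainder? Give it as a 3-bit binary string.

010

Modulo-2 division of 1010011010100 by 1011:
  pos 0: 1010 XOR 1011 = 0001
  pos 3: 1011 XOR 1011 = 0000
  pos 8: 1010 XOR 1011 = 0001
Remainder = 010 (nonzero — an error is detected).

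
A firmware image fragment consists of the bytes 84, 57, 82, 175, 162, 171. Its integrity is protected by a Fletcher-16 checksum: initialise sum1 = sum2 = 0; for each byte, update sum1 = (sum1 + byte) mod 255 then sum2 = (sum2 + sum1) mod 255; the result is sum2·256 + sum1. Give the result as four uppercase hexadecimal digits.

61DD

Running sums (mod 255):
  after byte 0 (84): sum1=84, sum2=84
  after byte 1 (57): sum1=141, sum2=225
  after byte 2 (82): sum1=223, sum2=193
  after byte 3 (175): sum1=143, sum2=81
  after byte 4 (162): sum1=50, sum2=131
  after byte 5 (171): sum1=221, sum2=97
Checksum = sum2·256 + sum1 = 97·256 + 221 = 25053 = 0x61DD.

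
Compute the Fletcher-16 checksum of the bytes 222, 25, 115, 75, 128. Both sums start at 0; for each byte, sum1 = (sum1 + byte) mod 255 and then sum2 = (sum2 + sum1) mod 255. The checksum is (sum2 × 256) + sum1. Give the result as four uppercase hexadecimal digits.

Running sums (mod 255):
  after byte 0 (222): sum1=222, sum2=222
  after byte 1 (25): sum1=247, sum2=214
  after byte 2 (115): sum1=107, sum2=66
  after byte 3 (75): sum1=182, sum2=248
  after byte 4 (128): sum1=55, sum2=48
Checksum = sum2·256 + sum1 = 48·256 + 55 = 12343 = 0x3037.

3037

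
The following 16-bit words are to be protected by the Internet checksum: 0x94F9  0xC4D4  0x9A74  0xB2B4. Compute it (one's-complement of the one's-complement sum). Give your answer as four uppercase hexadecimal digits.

One's-complement addition (fold any carry out of bit 15 back into bit 0):
  0x94F9 + 0xC4D4 = 0x159CD → wrap carry → 0x59CE
  0x59CE + 0x9A74 = 0x0F442
  0xF442 + 0xB2B4 = 0x1A6F6 → wrap carry → 0xA6F7
One's-complement sum = 0xA6F7.
Checksum = ~0xA6F7 & 0xFFFF = 0x5908.

5908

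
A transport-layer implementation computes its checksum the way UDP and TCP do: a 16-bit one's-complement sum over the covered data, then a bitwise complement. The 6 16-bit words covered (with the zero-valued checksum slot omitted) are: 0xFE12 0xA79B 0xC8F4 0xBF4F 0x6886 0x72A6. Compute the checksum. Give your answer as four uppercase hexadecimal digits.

F6DF

One's-complement addition (fold any carry out of bit 15 back into bit 0):
  0xFE12 + 0xA79B = 0x1A5AD → wrap carry → 0xA5AE
  0xA5AE + 0xC8F4 = 0x16EA2 → wrap carry → 0x6EA3
  0x6EA3 + 0xBF4F = 0x12DF2 → wrap carry → 0x2DF3
  0x2DF3 + 0x6886 = 0x09679
  0x9679 + 0x72A6 = 0x1091F → wrap carry → 0x0920
One's-complement sum = 0x0920.
Checksum = ~0x0920 & 0xFFFF = 0xF6DF.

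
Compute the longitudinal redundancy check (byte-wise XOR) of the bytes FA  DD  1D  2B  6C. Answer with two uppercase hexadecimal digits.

7D

XOR the bytes together:
  start with 0xFA
  0xFA ⊕ 0xDD = 0x27
  0x27 ⊕ 0x1D = 0x3A
  0x3A ⊕ 0x2B = 0x11
  0x11 ⊕ 0x6C = 0x7D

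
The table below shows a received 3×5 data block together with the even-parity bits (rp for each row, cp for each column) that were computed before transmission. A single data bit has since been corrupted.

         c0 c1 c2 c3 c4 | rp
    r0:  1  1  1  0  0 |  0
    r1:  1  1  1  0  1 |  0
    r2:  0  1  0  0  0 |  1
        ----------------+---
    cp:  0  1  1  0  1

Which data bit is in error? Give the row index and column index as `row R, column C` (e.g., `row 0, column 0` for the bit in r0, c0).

Recompute each row's even parity and compare to rp:
  r0: data parity 1, sent rp 0 → mismatch
  r1: data parity 0, sent rp 0 → ok
  r2: data parity 1, sent rp 1 → ok
Recompute each column's even parity and compare to cp:
  c0: data parity 0, sent cp 0 → ok
  c1: data parity 1, sent cp 1 → ok
  c2: data parity 0, sent cp 1 → mismatch
  c3: data parity 0, sent cp 0 → ok
  c4: data parity 1, sent cp 1 → ok
Exactly one row (r0) and one column (c2) fail → the flipped bit is at their intersection.

row 0, column 2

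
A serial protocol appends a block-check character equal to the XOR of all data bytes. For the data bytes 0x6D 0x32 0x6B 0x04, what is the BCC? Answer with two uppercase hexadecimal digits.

30

XOR the bytes together:
  start with 0x6D
  0x6D ⊕ 0x32 = 0x5F
  0x5F ⊕ 0x6B = 0x34
  0x34 ⊕ 0x04 = 0x30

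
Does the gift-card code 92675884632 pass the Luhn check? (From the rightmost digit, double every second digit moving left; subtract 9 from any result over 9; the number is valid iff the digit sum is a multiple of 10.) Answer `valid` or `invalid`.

From the right, keep odd positions and double even positions (subtract 9 from any doubled value over 9):
  doubled (positions 2,4,...): 6 8 7 5 4 → sum 30
  kept (positions 1,3,...): 2 6 8 5 6 9 → sum 36
Total = 66.
66 mod 10 = 6, so the number is invalid.

invalid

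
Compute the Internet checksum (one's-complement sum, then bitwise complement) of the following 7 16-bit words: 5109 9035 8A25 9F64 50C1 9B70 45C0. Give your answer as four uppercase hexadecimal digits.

C344

One's-complement addition (fold any carry out of bit 15 back into bit 0):
  0x5109 + 0x9035 = 0x0E13E
  0xE13E + 0x8A25 = 0x16B63 → wrap carry → 0x6B64
  0x6B64 + 0x9F64 = 0x10AC8 → wrap carry → 0x0AC9
  0x0AC9 + 0x50C1 = 0x05B8A
  0x5B8A + 0x9B70 = 0x0F6FA
  0xF6FA + 0x45C0 = 0x13CBA → wrap carry → 0x3CBB
One's-complement sum = 0x3CBB.
Checksum = ~0x3CBB & 0xFFFF = 0xC344.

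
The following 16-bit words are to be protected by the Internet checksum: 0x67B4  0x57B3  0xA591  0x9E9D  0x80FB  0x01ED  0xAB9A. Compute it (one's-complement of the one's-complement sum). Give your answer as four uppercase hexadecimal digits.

CDE5

One's-complement addition (fold any carry out of bit 15 back into bit 0):
  0x67B4 + 0x57B3 = 0x0BF67
  0xBF67 + 0xA591 = 0x164F8 → wrap carry → 0x64F9
  0x64F9 + 0x9E9D = 0x10396 → wrap carry → 0x0397
  0x0397 + 0x80FB = 0x08492
  0x8492 + 0x01ED = 0x0867F
  0x867F + 0xAB9A = 0x13219 → wrap carry → 0x321A
One's-complement sum = 0x321A.
Checksum = ~0x321A & 0xFFFF = 0xCDE5.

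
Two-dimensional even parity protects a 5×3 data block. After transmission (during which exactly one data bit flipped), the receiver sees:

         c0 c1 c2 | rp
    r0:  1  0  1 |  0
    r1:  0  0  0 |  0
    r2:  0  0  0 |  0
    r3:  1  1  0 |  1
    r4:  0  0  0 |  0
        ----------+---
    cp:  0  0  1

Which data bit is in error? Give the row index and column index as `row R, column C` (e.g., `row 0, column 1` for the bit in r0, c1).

row 3, column 1

Recompute each row's even parity and compare to rp:
  r0: data parity 0, sent rp 0 → ok
  r1: data parity 0, sent rp 0 → ok
  r2: data parity 0, sent rp 0 → ok
  r3: data parity 0, sent rp 1 → mismatch
  r4: data parity 0, sent rp 0 → ok
Recompute each column's even parity and compare to cp:
  c0: data parity 0, sent cp 0 → ok
  c1: data parity 1, sent cp 0 → mismatch
  c2: data parity 1, sent cp 1 → ok
Exactly one row (r3) and one column (c1) fail → the flipped bit is at their intersection.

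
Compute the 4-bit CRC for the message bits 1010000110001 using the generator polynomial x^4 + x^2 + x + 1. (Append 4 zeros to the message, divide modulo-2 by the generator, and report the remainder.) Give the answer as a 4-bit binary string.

Append 4 zeros: 10100001100010000. Divide by 10111 (XOR where the leading bit is 1):
  pos 0: 10100 XOR 10111 = 00011
  pos 3: 11001 XOR 10111 = 01110
  pos 4: 11101 XOR 10111 = 01010
  pos 5: 10100 XOR 10111 = 00011
  pos 8: 11001 XOR 10111 = 01110
  pos 9: 11100 XOR 10111 = 01011
  pos 10: 10110 XOR 10111 = 00001
Remainder (last 4 bits) = 0100. This is the CRC / FCS.

0100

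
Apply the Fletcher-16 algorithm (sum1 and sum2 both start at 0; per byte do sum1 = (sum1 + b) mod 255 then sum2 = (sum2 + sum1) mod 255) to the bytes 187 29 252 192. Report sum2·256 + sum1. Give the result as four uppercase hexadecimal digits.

Running sums (mod 255):
  after byte 0 (187): sum1=187, sum2=187
  after byte 1 (29): sum1=216, sum2=148
  after byte 2 (252): sum1=213, sum2=106
  after byte 3 (192): sum1=150, sum2=1
Checksum = sum2·256 + sum1 = 1·256 + 150 = 406 = 0x0196.

0196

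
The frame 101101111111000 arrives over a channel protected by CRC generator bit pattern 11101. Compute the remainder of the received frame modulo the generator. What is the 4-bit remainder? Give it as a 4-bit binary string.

Modulo-2 division of 101101111111000 by 11101:
  pos 0: 10110 XOR 11101 = 01011
  pos 1: 10111 XOR 11101 = 01010
  pos 2: 10101 XOR 11101 = 01000
  pos 3: 10001 XOR 11101 = 01100
  pos 4: 11001 XOR 11101 = 00100
  pos 6: 10011 XOR 11101 = 01110
  pos 7: 11101 XOR 11101 = 00000
Remainder = 0000 (zero — the frame passes the CRC check).

0000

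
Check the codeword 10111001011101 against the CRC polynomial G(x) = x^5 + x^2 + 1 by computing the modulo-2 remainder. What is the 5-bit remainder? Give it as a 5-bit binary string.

Modulo-2 division of 10111001011101 by 100101:
  pos 0: 101110 XOR 100101 = 001011
  pos 2: 101101 XOR 100101 = 001000
  pos 4: 100001 XOR 100101 = 000100
  pos 7: 100110 XOR 100101 = 000011
Remainder = 00111 (nonzero — an error is detected).

00111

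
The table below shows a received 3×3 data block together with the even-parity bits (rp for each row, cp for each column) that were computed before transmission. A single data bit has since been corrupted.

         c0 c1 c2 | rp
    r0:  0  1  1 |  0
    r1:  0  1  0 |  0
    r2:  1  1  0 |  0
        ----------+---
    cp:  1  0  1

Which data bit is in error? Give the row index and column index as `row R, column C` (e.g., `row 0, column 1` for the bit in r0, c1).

Recompute each row's even parity and compare to rp:
  r0: data parity 0, sent rp 0 → ok
  r1: data parity 1, sent rp 0 → mismatch
  r2: data parity 0, sent rp 0 → ok
Recompute each column's even parity and compare to cp:
  c0: data parity 1, sent cp 1 → ok
  c1: data parity 1, sent cp 0 → mismatch
  c2: data parity 1, sent cp 1 → ok
Exactly one row (r1) and one column (c1) fail → the flipped bit is at their intersection.

row 1, column 1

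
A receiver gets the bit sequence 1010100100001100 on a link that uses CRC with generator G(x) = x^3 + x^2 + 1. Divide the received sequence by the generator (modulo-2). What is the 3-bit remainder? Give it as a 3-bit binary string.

000

Modulo-2 division of 1010100100001100 by 1101:
  pos 0: 1010 XOR 1101 = 0111
  pos 1: 1111 XOR 1101 = 0010
  pos 3: 1000 XOR 1101 = 0101
  pos 4: 1011 XOR 1101 = 0110
  pos 5: 1100 XOR 1101 = 0001
  pos 8: 1000 XOR 1101 = 0101
  pos 9: 1011 XOR 1101 = 0110
  pos 10: 1101 XOR 1101 = 0000
Remainder = 000 (zero — the frame passes the CRC check).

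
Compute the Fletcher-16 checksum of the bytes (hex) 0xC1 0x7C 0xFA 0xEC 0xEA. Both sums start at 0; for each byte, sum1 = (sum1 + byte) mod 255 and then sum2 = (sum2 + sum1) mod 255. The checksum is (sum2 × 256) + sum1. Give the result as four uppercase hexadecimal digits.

7011

Running sums (mod 255):
  after byte 0 (0xC1): sum1=193, sum2=193
  after byte 1 (0x7C): sum1=62, sum2=0
  after byte 2 (0xFA): sum1=57, sum2=57
  after byte 3 (0xEC): sum1=38, sum2=95
  after byte 4 (0xEA): sum1=17, sum2=112
Checksum = sum2·256 + sum1 = 112·256 + 17 = 28689 = 0x7011.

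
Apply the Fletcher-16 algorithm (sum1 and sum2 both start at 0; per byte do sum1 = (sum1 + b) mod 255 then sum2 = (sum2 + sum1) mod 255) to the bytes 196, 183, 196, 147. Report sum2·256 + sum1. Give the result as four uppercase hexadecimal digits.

Running sums (mod 255):
  after byte 0 (196): sum1=196, sum2=196
  after byte 1 (183): sum1=124, sum2=65
  after byte 2 (196): sum1=65, sum2=130
  after byte 3 (147): sum1=212, sum2=87
Checksum = sum2·256 + sum1 = 87·256 + 212 = 22484 = 0x57D4.

57D4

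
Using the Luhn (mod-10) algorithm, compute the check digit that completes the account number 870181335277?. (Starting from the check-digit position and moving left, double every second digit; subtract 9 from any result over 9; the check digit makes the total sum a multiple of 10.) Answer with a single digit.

Partial digits right→left: 7 7 2 5 3 3 1 8 1 0 7 8
Double every second digit counting from the check-digit position (so the 1st, 3rd, 5th, ... of the partial from the right).
  doubled (with −9 where >9): 5 4 6 2 2 5 → sum 24
  kept as-is: 7 5 3 8 0 8 → sum 31
Total = 24 + 31 = 55.
Check digit = (10 − (55 mod 10)) mod 10 = 5.

5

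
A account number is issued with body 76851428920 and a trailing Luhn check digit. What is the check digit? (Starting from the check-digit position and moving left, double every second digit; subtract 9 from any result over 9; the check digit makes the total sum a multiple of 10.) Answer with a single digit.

8

Partial digits right→left: 0 2 9 8 2 4 1 5 8 6 7
Double every second digit counting from the check-digit position (so the 1st, 3rd, 5th, ... of the partial from the right).
  doubled (with −9 where >9): 0 9 4 2 7 5 → sum 27
  kept as-is: 2 8 4 5 6 → sum 25
Total = 27 + 25 = 52.
Check digit = (10 − (52 mod 10)) mod 10 = 8.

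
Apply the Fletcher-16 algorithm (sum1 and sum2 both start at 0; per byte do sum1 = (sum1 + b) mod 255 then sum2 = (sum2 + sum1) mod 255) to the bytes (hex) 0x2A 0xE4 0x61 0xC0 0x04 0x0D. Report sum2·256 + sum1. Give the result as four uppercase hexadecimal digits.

Running sums (mod 255):
  after byte 0 (0x2A): sum1=42, sum2=42
  after byte 1 (0xE4): sum1=15, sum2=57
  after byte 2 (0x61): sum1=112, sum2=169
  after byte 3 (0xC0): sum1=49, sum2=218
  after byte 4 (0x04): sum1=53, sum2=16
  after byte 5 (0x0D): sum1=66, sum2=82
Checksum = sum2·256 + sum1 = 82·256 + 66 = 21058 = 0x5242.

5242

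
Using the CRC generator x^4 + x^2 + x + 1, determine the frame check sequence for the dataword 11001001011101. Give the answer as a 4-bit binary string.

0000

Append 4 zeros: 110010010111010000. Divide by 10111 (XOR where the leading bit is 1):
  pos 0: 11001 XOR 10111 = 01110
  pos 1: 11100 XOR 10111 = 01011
  pos 2: 10110 XOR 10111 = 00001
  pos 6: 11011 XOR 10111 = 01100
  pos 7: 11001 XOR 10111 = 01110
  pos 8: 11100 XOR 10111 = 01011
  pos 9: 10111 XOR 10111 = 00000
Remainder (last 4 bits) = 0000. This is the CRC / FCS.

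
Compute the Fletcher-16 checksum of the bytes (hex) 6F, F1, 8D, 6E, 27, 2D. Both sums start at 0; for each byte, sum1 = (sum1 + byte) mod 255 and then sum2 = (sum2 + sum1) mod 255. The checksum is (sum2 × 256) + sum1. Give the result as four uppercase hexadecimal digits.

53B1

Running sums (mod 255):
  after byte 0 (6F): sum1=111, sum2=111
  after byte 1 (F1): sum1=97, sum2=208
  after byte 2 (8D): sum1=238, sum2=191
  after byte 3 (6E): sum1=93, sum2=29
  after byte 4 (27): sum1=132, sum2=161
  after byte 5 (2D): sum1=177, sum2=83
Checksum = sum2·256 + sum1 = 83·256 + 177 = 21425 = 0x53B1.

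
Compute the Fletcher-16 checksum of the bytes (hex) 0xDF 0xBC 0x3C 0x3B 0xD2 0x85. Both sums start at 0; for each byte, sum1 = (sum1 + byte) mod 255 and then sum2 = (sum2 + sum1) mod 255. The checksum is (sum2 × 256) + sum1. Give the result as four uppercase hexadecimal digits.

BC6C

Running sums (mod 255):
  after byte 0 (0xDF): sum1=223, sum2=223
  after byte 1 (0xBC): sum1=156, sum2=124
  after byte 2 (0x3C): sum1=216, sum2=85
  after byte 3 (0x3B): sum1=20, sum2=105
  after byte 4 (0xD2): sum1=230, sum2=80
  after byte 5 (0x85): sum1=108, sum2=188
Checksum = sum2·256 + sum1 = 188·256 + 108 = 48236 = 0xBC6C.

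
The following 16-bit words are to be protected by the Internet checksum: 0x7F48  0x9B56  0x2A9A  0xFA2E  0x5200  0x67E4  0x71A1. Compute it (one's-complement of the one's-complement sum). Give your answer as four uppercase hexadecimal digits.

One's-complement addition (fold any carry out of bit 15 back into bit 0):
  0x7F48 + 0x9B56 = 0x11A9E → wrap carry → 0x1A9F
  0x1A9F + 0x2A9A = 0x04539
  0x4539 + 0xFA2E = 0x13F67 → wrap carry → 0x3F68
  0x3F68 + 0x5200 = 0x09168
  0x9168 + 0x67E4 = 0x0F94C
  0xF94C + 0x71A1 = 0x16AED → wrap carry → 0x6AEE
One's-complement sum = 0x6AEE.
Checksum = ~0x6AEE & 0xFFFF = 0x9511.

9511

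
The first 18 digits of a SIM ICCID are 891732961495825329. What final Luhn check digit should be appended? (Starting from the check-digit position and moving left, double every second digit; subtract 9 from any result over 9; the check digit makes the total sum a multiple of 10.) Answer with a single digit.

Partial digits right→left: 9 2 3 5 2 8 5 9 4 1 6 9 2 3 7 1 9 8
Double every second digit counting from the check-digit position (so the 1st, 3rd, 5th, ... of the partial from the right).
  doubled (with −9 where >9): 9 6 4 1 8 3 4 5 9 → sum 49
  kept as-is: 2 5 8 9 1 9 3 1 8 → sum 46
Total = 49 + 46 = 95.
Check digit = (10 − (95 mod 10)) mod 10 = 5.

5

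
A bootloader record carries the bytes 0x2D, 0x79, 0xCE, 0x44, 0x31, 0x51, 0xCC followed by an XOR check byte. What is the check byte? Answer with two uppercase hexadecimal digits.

72

XOR the bytes together:
  start with 0x2D
  0x2D ⊕ 0x79 = 0x54
  0x54 ⊕ 0xCE = 0x9A
  0x9A ⊕ 0x44 = 0xDE
  0xDE ⊕ 0x31 = 0xEF
  0xEF ⊕ 0x51 = 0xBE
  0xBE ⊕ 0xCC = 0x72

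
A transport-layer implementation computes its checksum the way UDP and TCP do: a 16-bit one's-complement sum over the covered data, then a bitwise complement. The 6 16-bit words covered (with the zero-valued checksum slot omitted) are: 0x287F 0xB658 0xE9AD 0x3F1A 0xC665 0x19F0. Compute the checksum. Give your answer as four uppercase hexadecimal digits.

180A

One's-complement addition (fold any carry out of bit 15 back into bit 0):
  0x287F + 0xB658 = 0x0DED7
  0xDED7 + 0xE9AD = 0x1C884 → wrap carry → 0xC885
  0xC885 + 0x3F1A = 0x1079F → wrap carry → 0x07A0
  0x07A0 + 0xC665 = 0x0CE05
  0xCE05 + 0x19F0 = 0x0E7F5
One's-complement sum = 0xE7F5.
Checksum = ~0xE7F5 & 0xFFFF = 0x180A.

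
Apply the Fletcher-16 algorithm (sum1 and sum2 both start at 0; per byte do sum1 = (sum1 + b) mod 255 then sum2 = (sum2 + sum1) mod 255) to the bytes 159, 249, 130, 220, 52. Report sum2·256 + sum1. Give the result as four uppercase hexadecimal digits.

Running sums (mod 255):
  after byte 0 (159): sum1=159, sum2=159
  after byte 1 (249): sum1=153, sum2=57
  after byte 2 (130): sum1=28, sum2=85
  after byte 3 (220): sum1=248, sum2=78
  after byte 4 (52): sum1=45, sum2=123
Checksum = sum2·256 + sum1 = 123·256 + 45 = 31533 = 0x7B2D.

7B2D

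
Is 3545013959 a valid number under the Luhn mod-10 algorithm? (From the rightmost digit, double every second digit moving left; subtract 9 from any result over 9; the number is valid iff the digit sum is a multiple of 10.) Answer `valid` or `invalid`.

From the right, keep odd positions and double even positions (subtract 9 from any doubled value over 9):
  doubled (positions 2,4,...): 1 6 0 8 6 → sum 21
  kept (positions 1,3,...): 9 9 1 5 5 → sum 29
Total = 50.
50 mod 10 = 0, so the number is valid.

valid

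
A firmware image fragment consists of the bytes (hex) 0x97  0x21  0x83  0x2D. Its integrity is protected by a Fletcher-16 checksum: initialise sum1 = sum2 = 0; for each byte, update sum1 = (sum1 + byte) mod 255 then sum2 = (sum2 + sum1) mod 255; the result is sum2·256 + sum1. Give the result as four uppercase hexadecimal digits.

Running sums (mod 255):
  after byte 0 (0x97): sum1=151, sum2=151
  after byte 1 (0x21): sum1=184, sum2=80
  after byte 2 (0x83): sum1=60, sum2=140
  after byte 3 (0x2D): sum1=105, sum2=245
Checksum = sum2·256 + sum1 = 245·256 + 105 = 62825 = 0xF569.

F569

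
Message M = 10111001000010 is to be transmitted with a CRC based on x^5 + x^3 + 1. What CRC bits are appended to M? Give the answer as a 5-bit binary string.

01101

Append 5 zeros: 1011100100001000000. Divide by 101001 (XOR where the leading bit is 1):
  pos 0: 101110 XOR 101001 = 000111
  pos 3: 111010 XOR 101001 = 010011
  pos 4: 100110 XOR 101001 = 001111
  pos 6: 111100 XOR 101001 = 010101
  pos 7: 101011 XOR 101001 = 000010
  pos 11: 100000 XOR 101001 = 001001
  pos 13: 100100 XOR 101001 = 001101
Remainder (last 5 bits) = 01101. This is the CRC / FCS.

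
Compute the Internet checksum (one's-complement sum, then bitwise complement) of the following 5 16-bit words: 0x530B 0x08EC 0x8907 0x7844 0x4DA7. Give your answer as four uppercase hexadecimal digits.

5515

One's-complement addition (fold any carry out of bit 15 back into bit 0):
  0x530B + 0x08EC = 0x05BF7
  0x5BF7 + 0x8907 = 0x0E4FE
  0xE4FE + 0x7844 = 0x15D42 → wrap carry → 0x5D43
  0x5D43 + 0x4DA7 = 0x0AAEA
One's-complement sum = 0xAAEA.
Checksum = ~0xAAEA & 0xFFFF = 0x5515.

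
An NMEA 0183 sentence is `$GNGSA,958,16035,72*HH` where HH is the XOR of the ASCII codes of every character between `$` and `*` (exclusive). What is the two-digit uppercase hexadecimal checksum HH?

70

XOR the ASCII codes of the payload characters:
  'G' = 0x47 → acc = 0x47
  'N' = 0x4E → acc = 0x09
  'G' = 0x47 → acc = 0x4E
  'S' = 0x53 → acc = 0x1D
  'A' = 0x41 → acc = 0x5C
  ',' = 0x2C → acc = 0x70
  '9' = 0x39 → acc = 0x49
  '5' = 0x35 → acc = 0x7C
  '8' = 0x38 → acc = 0x44
  ',' = 0x2C → acc = 0x68
  '1' = 0x31 → acc = 0x59
  '6' = 0x36 → acc = 0x6F
  '0' = 0x30 → acc = 0x5F
  '3' = 0x33 → acc = 0x6C
  '5' = 0x35 → acc = 0x59
  ',' = 0x2C → acc = 0x75
  '7' = 0x37 → acc = 0x42
  '2' = 0x32 → acc = 0x70
Checksum = 0x70.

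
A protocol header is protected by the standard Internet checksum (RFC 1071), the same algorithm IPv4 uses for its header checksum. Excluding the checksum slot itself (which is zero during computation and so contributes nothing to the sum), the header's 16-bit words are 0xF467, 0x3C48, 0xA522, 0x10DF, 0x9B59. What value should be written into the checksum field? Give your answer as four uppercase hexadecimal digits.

One's-complement addition (fold any carry out of bit 15 back into bit 0):
  0xF467 + 0x3C48 = 0x130AF → wrap carry → 0x30B0
  0x30B0 + 0xA522 = 0x0D5D2
  0xD5D2 + 0x10DF = 0x0E6B1
  0xE6B1 + 0x9B59 = 0x1820A → wrap carry → 0x820B
One's-complement sum = 0x820B.
Checksum = ~0x820B & 0xFFFF = 0x7DF4.

7DF4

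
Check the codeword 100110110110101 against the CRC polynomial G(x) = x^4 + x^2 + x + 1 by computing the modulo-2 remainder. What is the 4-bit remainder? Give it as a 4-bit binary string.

Modulo-2 division of 100110110110101 by 10111:
  pos 0: 10011 XOR 10111 = 00100
  pos 2: 10001 XOR 10111 = 00110
  pos 4: 11010 XOR 10111 = 01101
  pos 5: 11011 XOR 10111 = 01100
  pos 6: 11001 XOR 10111 = 01110
  pos 7: 11100 XOR 10111 = 01011
  pos 8: 10111 XOR 10111 = 00000
Remainder = 0001 (nonzero — an error is detected).

0001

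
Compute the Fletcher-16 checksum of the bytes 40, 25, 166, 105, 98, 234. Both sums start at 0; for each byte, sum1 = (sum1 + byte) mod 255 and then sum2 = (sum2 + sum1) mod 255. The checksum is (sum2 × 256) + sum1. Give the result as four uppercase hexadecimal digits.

Running sums (mod 255):
  after byte 0 (40): sum1=40, sum2=40
  after byte 1 (25): sum1=65, sum2=105
  after byte 2 (166): sum1=231, sum2=81
  after byte 3 (105): sum1=81, sum2=162
  after byte 4 (98): sum1=179, sum2=86
  after byte 5 (234): sum1=158, sum2=244
Checksum = sum2·256 + sum1 = 244·256 + 158 = 62622 = 0xF49E.

F49E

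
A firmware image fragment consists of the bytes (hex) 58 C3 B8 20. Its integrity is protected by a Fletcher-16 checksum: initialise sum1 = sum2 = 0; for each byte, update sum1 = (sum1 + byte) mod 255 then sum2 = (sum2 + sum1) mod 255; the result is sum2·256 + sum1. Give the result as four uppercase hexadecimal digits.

Running sums (mod 255):
  after byte 0 (58): sum1=88, sum2=88
  after byte 1 (C3): sum1=28, sum2=116
  after byte 2 (B8): sum1=212, sum2=73
  after byte 3 (20): sum1=244, sum2=62
Checksum = sum2·256 + sum1 = 62·256 + 244 = 16116 = 0x3EF4.

3EF4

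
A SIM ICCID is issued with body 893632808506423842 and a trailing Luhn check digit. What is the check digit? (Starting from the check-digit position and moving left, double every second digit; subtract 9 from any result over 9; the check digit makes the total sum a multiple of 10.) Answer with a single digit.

Partial digits right→left: 2 4 8 3 2 4 6 0 5 8 0 8 2 3 6 3 9 8
Double every second digit counting from the check-digit position (so the 1st, 3rd, 5th, ... of the partial from the right).
  doubled (with −9 where >9): 4 7 4 3 1 0 4 3 9 → sum 35
  kept as-is: 4 3 4 0 8 8 3 3 8 → sum 41
Total = 35 + 41 = 76.
Check digit = (10 − (76 mod 10)) mod 10 = 4.

4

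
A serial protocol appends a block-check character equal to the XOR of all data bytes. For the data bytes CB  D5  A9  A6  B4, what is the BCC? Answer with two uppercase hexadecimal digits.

A5

XOR the bytes together:
  start with 0xCB
  0xCB ⊕ 0xD5 = 0x1E
  0x1E ⊕ 0xA9 = 0xB7
  0xB7 ⊕ 0xA6 = 0x11
  0x11 ⊕ 0xB4 = 0xA5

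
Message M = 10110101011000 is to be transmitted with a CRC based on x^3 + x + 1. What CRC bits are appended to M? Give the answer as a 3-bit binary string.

Append 3 zeros: 10110101011000000. Divide by 1011 (XOR where the leading bit is 1):
  pos 0: 1011 XOR 1011 = 0000
  pos 5: 1010 XOR 1011 = 0001
  pos 8: 1110 XOR 1011 = 0101
  pos 9: 1010 XOR 1011 = 0001
  pos 12: 1000 XOR 1011 = 0011
Remainder (last 3 bits) = 110. This is the CRC / FCS.

110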